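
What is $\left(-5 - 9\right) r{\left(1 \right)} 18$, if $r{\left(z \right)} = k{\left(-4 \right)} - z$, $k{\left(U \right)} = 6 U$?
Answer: $6300$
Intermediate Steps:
$r{\left(z \right)} = -24 - z$ ($r{\left(z \right)} = 6 \left(-4\right) - z = -24 - z$)
$\left(-5 - 9\right) r{\left(1 \right)} 18 = \left(-5 - 9\right) \left(-24 - 1\right) 18 = - 14 \left(-24 - 1\right) 18 = \left(-14\right) \left(-25\right) 18 = 350 \cdot 18 = 6300$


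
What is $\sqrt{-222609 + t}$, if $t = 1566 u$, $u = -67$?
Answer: $i \sqrt{327531} \approx 572.3 i$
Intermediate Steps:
$t = -104922$ ($t = 1566 \left(-67\right) = -104922$)
$\sqrt{-222609 + t} = \sqrt{-222609 - 104922} = \sqrt{-327531} = i \sqrt{327531}$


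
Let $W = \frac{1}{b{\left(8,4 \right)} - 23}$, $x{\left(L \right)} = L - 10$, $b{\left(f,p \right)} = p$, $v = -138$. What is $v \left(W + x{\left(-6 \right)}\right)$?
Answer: $\frac{42090}{19} \approx 2215.3$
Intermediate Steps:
$x{\left(L \right)} = -10 + L$
$W = - \frac{1}{19}$ ($W = \frac{1}{4 - 23} = \frac{1}{-19} = - \frac{1}{19} \approx -0.052632$)
$v \left(W + x{\left(-6 \right)}\right) = - 138 \left(- \frac{1}{19} - 16\right) = \left(-138\right) \left(- \frac{305}{19}\right) = \frac{42090}{19}$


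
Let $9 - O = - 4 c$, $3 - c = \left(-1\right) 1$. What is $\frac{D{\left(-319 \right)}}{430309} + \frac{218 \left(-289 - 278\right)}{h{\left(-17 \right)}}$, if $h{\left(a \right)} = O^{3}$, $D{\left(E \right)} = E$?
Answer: $- \frac{4835796239}{611234375} \approx -7.9115$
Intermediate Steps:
$c = 4$ ($c = 3 - \left(-1\right) 1 = 3 - -1 = 3 + 1 = 4$)
$O = 25$ ($O = 9 - \left(-4\right) 4 = 9 - -16 = 9 + 16 = 25$)
$h{\left(a \right)} = 15625$ ($h{\left(a \right)} = 25^{3} = 15625$)
$\frac{D{\left(-319 \right)}}{430309} + \frac{218 \left(-289 - 278\right)}{h{\left(-17 \right)}} = - \frac{319}{430309} + \frac{218 \left(-289 - 278\right)}{15625} = \left(-319\right) \frac{1}{430309} + 218 \left(-567\right) \frac{1}{15625} = - \frac{29}{39119} - \frac{123606}{15625} = - \frac{4835796239}{611234375}$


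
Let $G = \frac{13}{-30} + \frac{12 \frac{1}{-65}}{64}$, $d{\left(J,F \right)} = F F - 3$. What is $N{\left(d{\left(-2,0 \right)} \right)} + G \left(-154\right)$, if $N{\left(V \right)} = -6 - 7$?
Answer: $\frac{84517}{1560} \approx 54.178$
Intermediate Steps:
$d{\left(J,F \right)} = -3 + F^{2}$ ($d{\left(J,F \right)} = F^{2} - 3 = -3 + F^{2}$)
$N{\left(V \right)} = -13$ ($N{\left(V \right)} = -6 - 7 = -13$)
$G = - \frac{1361}{3120}$ ($G = 13 \left(- \frac{1}{30}\right) + 12 \left(- \frac{1}{65}\right) \frac{1}{64} = - \frac{13}{30} - \frac{3}{1040} = - \frac{1361}{3120} \approx -0.43622$)
$N{\left(d{\left(-2,0 \right)} \right)} + G \left(-154\right) = -13 - - \frac{104797}{1560} = -13 + \frac{104797}{1560} = \frac{84517}{1560}$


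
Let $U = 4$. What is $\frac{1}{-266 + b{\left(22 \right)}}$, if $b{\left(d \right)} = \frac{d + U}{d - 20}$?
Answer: $- \frac{1}{253} \approx -0.0039526$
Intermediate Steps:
$b{\left(d \right)} = \frac{4 + d}{-20 + d}$ ($b{\left(d \right)} = \frac{d + 4}{d - 20} = \frac{4 + d}{-20 + d}$)
$\frac{1}{-266 + b{\left(22 \right)}} = \frac{1}{-266 + \frac{4 + 22}{-20 + 22}} = \frac{1}{-266 + \frac{1}{2} \cdot 26} = \frac{1}{-266 + 13} = \frac{1}{-253} = - \frac{1}{253}$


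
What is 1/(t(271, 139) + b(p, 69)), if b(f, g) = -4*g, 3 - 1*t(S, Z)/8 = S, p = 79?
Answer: -1/2420 ≈ -0.00041322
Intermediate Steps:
t(S, Z) = 24 - 8*S
1/(t(271, 139) + b(p, 69)) = 1/((24 - 8*271) - 4*69) = 1/((24 - 2168) - 276) = 1/(-2144 - 276) = 1/(-2420) = -1/2420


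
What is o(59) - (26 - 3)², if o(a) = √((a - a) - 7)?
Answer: -529 + I*√7 ≈ -529.0 + 2.6458*I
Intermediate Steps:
o(a) = I*√7 (o(a) = √(0 - 7) = √(-7) = I*√7)
o(59) - (26 - 3)² = I*√7 - (26 - 3)² = I*√7 - 1*23² = I*√7 - 1*529 = I*√7 - 529 = -529 + I*√7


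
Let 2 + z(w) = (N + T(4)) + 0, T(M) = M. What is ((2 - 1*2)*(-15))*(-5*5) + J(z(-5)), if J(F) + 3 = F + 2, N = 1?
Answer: 2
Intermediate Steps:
z(w) = 3 (z(w) = -2 + ((1 + 4) + 0) = -2 + (5 + 0) = -2 + 5 = 3)
J(F) = -1 + F (J(F) = -3 + (F + 2) = -3 + (2 + F) = -1 + F)
((2 - 1*2)*(-15))*(-5*5) + J(z(-5)) = ((2 - 1*2)*(-15))*(-5*5) + (-1 + 3) = ((2 - 2)*(-15))*(-25) + 2 = (0*(-15))*(-25) + 2 = 0*(-25) + 2 = 0 + 2 = 2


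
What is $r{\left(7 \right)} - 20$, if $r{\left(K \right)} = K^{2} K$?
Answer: $323$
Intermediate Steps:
$r{\left(K \right)} = K^{3}$
$r{\left(7 \right)} - 20 = 7^{3} - 20 = 343 - 20 = 323$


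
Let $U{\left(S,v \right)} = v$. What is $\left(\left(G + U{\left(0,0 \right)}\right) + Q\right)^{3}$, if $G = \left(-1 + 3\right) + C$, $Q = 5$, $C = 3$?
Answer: $1000$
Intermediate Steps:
$G = 5$ ($G = \left(-1 + 3\right) + 3 = 2 + 3 = 5$)
$\left(\left(G + U{\left(0,0 \right)}\right) + Q\right)^{3} = \left(\left(5 + 0\right) + 5\right)^{3} = \left(5 + 5\right)^{3} = 10^{3} = 1000$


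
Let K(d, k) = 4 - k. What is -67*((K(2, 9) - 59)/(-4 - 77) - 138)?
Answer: 744638/81 ≈ 9193.1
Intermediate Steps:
-67*((K(2, 9) - 59)/(-4 - 77) - 138) = -67*(((4 - 1*9) - 59)/(-4 - 77) - 138) = -67*(((4 - 9) - 59)/(-81) - 138) = -67*((-5 - 59)*(-1/81) - 138) = -67*(-64*(-1/81) - 138) = -67*(64/81 - 138) = -67*(-11114/81) = 744638/81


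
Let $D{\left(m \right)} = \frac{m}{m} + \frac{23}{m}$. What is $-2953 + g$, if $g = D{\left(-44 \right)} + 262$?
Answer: $- \frac{118383}{44} \approx -2690.5$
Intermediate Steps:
$D{\left(m \right)} = 1 + \frac{23}{m}$
$g = \frac{11549}{44}$ ($g = \frac{23 - 44}{-44} + 262 = \left(- \frac{1}{44}\right) \left(-21\right) + 262 = \frac{21}{44} + 262 = \frac{11549}{44} \approx 262.48$)
$-2953 + g = -2953 + \frac{11549}{44} = - \frac{118383}{44}$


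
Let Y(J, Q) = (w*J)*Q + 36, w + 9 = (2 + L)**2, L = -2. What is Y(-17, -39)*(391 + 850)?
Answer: -7360371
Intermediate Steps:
w = -9 (w = -9 + (2 - 2)**2 = -9 + 0**2 = -9 + 0 = -9)
Y(J, Q) = 36 - 9*J*Q (Y(J, Q) = (-9*J)*Q + 36 = -9*J*Q + 36 = 36 - 9*J*Q)
Y(-17, -39)*(391 + 850) = (36 - 9*(-17)*(-39))*(391 + 850) = (36 - 5967)*1241 = -5931*1241 = -7360371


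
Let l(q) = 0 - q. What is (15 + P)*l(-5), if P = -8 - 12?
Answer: -25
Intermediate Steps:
P = -20
l(q) = -q
(15 + P)*l(-5) = (15 - 20)*(-1*(-5)) = -5*5 = -25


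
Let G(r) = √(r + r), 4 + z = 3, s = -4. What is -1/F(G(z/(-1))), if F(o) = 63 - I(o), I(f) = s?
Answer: -1/67 ≈ -0.014925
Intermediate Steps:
z = -1 (z = -4 + 3 = -1)
G(r) = √2*√r (G(r) = √(2*r) = √2*√r)
I(f) = -4
F(o) = 67 (F(o) = 63 - 1*(-4) = 63 + 4 = 67)
-1/F(G(z/(-1))) = -1/67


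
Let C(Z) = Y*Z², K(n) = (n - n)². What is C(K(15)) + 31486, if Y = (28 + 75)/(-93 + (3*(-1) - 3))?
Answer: 31486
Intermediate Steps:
K(n) = 0 (K(n) = 0² = 0)
Y = -103/99 (Y = 103/(-93 + (-3 - 3)) = 103/(-93 - 6) = 103/(-99) = 103*(-1/99) = -103/99 ≈ -1.0404)
C(Z) = -103*Z²/99
C(K(15)) + 31486 = -103/99*0² + 31486 = -103/99*0 + 31486 = 0 + 31486 = 31486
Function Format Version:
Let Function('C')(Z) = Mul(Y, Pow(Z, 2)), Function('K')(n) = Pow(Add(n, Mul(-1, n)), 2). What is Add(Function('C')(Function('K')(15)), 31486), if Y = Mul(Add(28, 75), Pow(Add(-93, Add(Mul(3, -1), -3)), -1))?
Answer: 31486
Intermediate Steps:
Function('K')(n) = 0 (Function('K')(n) = Pow(0, 2) = 0)
Y = Rational(-103, 99) (Y = Mul(103, Pow(Add(-93, Add(-3, -3)), -1)) = Mul(103, Pow(Add(-93, -6), -1)) = Mul(103, Pow(-99, -1)) = Mul(103, Rational(-1, 99)) = Rational(-103, 99) ≈ -1.0404)
Function('C')(Z) = Mul(Rational(-103, 99), Pow(Z, 2))
Add(Function('C')(Function('K')(15)), 31486) = Add(Mul(Rational(-103, 99), Pow(0, 2)), 31486) = Add(Mul(Rational(-103, 99), 0), 31486) = Add(0, 31486) = 31486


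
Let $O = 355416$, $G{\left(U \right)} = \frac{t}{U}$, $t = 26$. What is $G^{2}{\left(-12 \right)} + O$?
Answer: $\frac{12795145}{36} \approx 3.5542 \cdot 10^{5}$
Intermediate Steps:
$G{\left(U \right)} = \frac{26}{U}$
$G^{2}{\left(-12 \right)} + O = \left(\frac{26}{-12}\right)^{2} + 355416 = \left(26 \left(- \frac{1}{12}\right)\right)^{2} + 355416 = \left(- \frac{13}{6}\right)^{2} + 355416 = \frac{169}{36} + 355416 = \frac{12795145}{36}$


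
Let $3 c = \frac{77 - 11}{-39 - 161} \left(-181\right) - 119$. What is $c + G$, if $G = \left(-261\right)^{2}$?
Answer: $\frac{20430373}{300} \approx 68101.0$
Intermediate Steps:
$G = 68121$
$c = - \frac{5927}{300}$ ($c = \frac{\frac{77 - 11}{-39 - 161} \left(-181\right) - 119}{3} = \frac{\frac{66}{-200} \left(-181\right) - 119}{3} = \frac{66 \left(- \frac{1}{200}\right) \left(-181\right) - 119}{3} = \frac{\left(- \frac{33}{100}\right) \left(-181\right) - 119}{3} = \frac{\frac{5973}{100} - 119}{3} = \frac{1}{3} \left(- \frac{5927}{100}\right) = - \frac{5927}{300} \approx -19.757$)
$c + G = - \frac{5927}{300} + 68121 = \frac{20430373}{300}$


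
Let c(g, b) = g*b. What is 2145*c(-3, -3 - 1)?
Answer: 25740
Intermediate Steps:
c(g, b) = b*g
2145*c(-3, -3 - 1) = 2145*((-3 - 1)*(-3)) = 2145*(-4*(-3)) = 2145*12 = 25740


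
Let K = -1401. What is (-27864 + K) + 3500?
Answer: -25765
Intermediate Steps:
(-27864 + K) + 3500 = (-27864 - 1401) + 3500 = -29265 + 3500 = -25765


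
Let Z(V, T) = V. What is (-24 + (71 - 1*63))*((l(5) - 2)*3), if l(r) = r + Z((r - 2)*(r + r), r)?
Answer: -1584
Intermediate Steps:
l(r) = r + 2*r*(-2 + r) (l(r) = r + (r - 2)*(r + r) = r + (-2 + r)*(2*r) = r + 2*r*(-2 + r))
(-24 + (71 - 1*63))*((l(5) - 2)*3) = (-24 + (71 - 1*63))*((5*(-3 + 2*5) - 2)*3) = (-24 + (71 - 63))*((5*(-3 + 10) - 2)*3) = (-24 + 8)*((5*7 - 2)*3) = -16*(35 - 2)*3 = -528*3 = -16*99 = -1584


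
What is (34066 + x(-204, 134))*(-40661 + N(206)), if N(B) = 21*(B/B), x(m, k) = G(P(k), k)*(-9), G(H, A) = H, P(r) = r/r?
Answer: -1384076480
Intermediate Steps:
P(r) = 1
x(m, k) = -9 (x(m, k) = 1*(-9) = -9)
N(B) = 21 (N(B) = 21*1 = 21)
(34066 + x(-204, 134))*(-40661 + N(206)) = (34066 - 9)*(-40661 + 21) = 34057*(-40640) = -1384076480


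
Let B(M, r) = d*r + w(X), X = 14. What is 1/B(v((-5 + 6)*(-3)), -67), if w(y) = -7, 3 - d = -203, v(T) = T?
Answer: -1/13809 ≈ -7.2417e-5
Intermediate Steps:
d = 206 (d = 3 - 1*(-203) = 3 + 203 = 206)
B(M, r) = -7 + 206*r (B(M, r) = 206*r - 7 = -7 + 206*r)
1/B(v((-5 + 6)*(-3)), -67) = 1/(-7 + 206*(-67)) = 1/(-7 - 13802) = 1/(-13809) = -1/13809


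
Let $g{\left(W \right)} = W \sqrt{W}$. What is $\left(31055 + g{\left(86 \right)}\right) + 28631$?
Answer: $59686 + 86 \sqrt{86} \approx 60484.0$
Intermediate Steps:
$g{\left(W \right)} = W^{\frac{3}{2}}$
$\left(31055 + g{\left(86 \right)}\right) + 28631 = \left(31055 + 86^{\frac{3}{2}}\right) + 28631 = \left(31055 + 86 \sqrt{86}\right) + 28631 = 59686 + 86 \sqrt{86}$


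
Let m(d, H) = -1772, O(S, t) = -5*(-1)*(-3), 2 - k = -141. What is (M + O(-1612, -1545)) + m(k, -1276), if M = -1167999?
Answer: -1169786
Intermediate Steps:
k = 143 (k = 2 - 1*(-141) = 2 + 141 = 143)
O(S, t) = -15 (O(S, t) = 5*(-3) = -15)
(M + O(-1612, -1545)) + m(k, -1276) = (-1167999 - 15) - 1772 = -1168014 - 1772 = -1169786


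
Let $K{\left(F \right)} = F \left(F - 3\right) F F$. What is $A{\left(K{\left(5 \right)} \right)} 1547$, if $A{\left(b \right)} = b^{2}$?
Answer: $96687500$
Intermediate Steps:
$K{\left(F \right)} = F^{3} \left(-3 + F\right)$ ($K{\left(F \right)} = F \left(-3 + F\right) F F = F F \left(-3 + F\right) F = F^{2} \left(-3 + F\right) F = F^{3} \left(-3 + F\right)$)
$A{\left(K{\left(5 \right)} \right)} 1547 = \left(5^{3} \left(-3 + 5\right)\right)^{2} \cdot 1547 = \left(125 \cdot 2\right)^{2} \cdot 1547 = 250^{2} \cdot 1547 = 62500 \cdot 1547 = 96687500$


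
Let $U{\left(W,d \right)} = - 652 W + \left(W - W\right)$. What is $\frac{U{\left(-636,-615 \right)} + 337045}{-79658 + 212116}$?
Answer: $\frac{751717}{132458} \approx 5.6751$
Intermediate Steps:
$U{\left(W,d \right)} = - 652 W$ ($U{\left(W,d \right)} = - 652 W + 0 = - 652 W$)
$\frac{U{\left(-636,-615 \right)} + 337045}{-79658 + 212116} = \frac{\left(-652\right) \left(-636\right) + 337045}{-79658 + 212116} = \frac{414672 + 337045}{132458} = 751717 \cdot \frac{1}{132458} = \frac{751717}{132458}$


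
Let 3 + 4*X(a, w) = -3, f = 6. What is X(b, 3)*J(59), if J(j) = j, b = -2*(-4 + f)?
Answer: -177/2 ≈ -88.500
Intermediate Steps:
b = -4 (b = -2*(-4 + 6) = -2*2 = -4)
X(a, w) = -3/2 (X(a, w) = -¾ + (¼)*(-3) = -¾ - ¾ = -3/2)
X(b, 3)*J(59) = -3/2*59 = -177/2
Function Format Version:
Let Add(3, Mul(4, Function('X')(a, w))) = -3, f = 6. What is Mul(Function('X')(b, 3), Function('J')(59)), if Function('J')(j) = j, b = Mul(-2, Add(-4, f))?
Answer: Rational(-177, 2) ≈ -88.500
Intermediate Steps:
b = -4 (b = Mul(-2, Add(-4, 6)) = Mul(-2, 2) = -4)
Function('X')(a, w) = Rational(-3, 2) (Function('X')(a, w) = Add(Rational(-3, 4), Mul(Rational(1, 4), -3)) = Add(Rational(-3, 4), Rational(-3, 4)) = Rational(-3, 2))
Mul(Function('X')(b, 3), Function('J')(59)) = Mul(Rational(-3, 2), 59) = Rational(-177, 2)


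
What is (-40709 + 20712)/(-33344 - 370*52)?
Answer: 19997/52584 ≈ 0.38029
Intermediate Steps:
(-40709 + 20712)/(-33344 - 370*52) = -19997/(-33344 - 19240) = -19997/(-52584) = -19997*(-1/52584) = 19997/52584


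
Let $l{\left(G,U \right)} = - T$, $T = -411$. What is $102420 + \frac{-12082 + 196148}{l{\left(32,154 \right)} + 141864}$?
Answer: $\frac{14571989566}{142275} \approx 1.0242 \cdot 10^{5}$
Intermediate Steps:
$l{\left(G,U \right)} = 411$ ($l{\left(G,U \right)} = \left(-1\right) \left(-411\right) = 411$)
$102420 + \frac{-12082 + 196148}{l{\left(32,154 \right)} + 141864} = 102420 + \frac{-12082 + 196148}{411 + 141864} = 102420 + \frac{184066}{142275} = \frac{14571989566}{142275}$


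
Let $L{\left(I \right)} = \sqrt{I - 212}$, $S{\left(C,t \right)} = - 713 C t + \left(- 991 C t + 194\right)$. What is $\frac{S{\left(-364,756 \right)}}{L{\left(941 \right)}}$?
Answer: $\frac{468913730}{27} \approx 1.7367 \cdot 10^{7}$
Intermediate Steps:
$S{\left(C,t \right)} = 194 - 1704 C t$ ($S{\left(C,t \right)} = - 713 C t - \left(-194 + 991 C t\right) = 194 - 1704 C t$)
$L{\left(I \right)} = \sqrt{-212 + I}$
$\frac{S{\left(-364,756 \right)}}{L{\left(941 \right)}} = \frac{194 - \left(-620256\right) 756}{\sqrt{-212 + 941}} = \frac{194 + 468913536}{\sqrt{729}} = \frac{468913730}{27}$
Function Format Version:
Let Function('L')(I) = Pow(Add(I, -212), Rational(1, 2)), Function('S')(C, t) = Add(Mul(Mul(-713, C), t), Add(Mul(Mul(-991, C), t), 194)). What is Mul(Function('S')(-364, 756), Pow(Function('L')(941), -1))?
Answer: Rational(468913730, 27) ≈ 1.7367e+7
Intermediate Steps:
Function('S')(C, t) = Add(194, Mul(-1704, C, t)) (Function('S')(C, t) = Add(Mul(-713, C, t), Add(Mul(-991, C, t), 194)) = Add(Mul(-713, C, t), Add(194, Mul(-991, C, t))) = Add(194, Mul(-1704, C, t)))
Function('L')(I) = Pow(Add(-212, I), Rational(1, 2))
Mul(Function('S')(-364, 756), Pow(Function('L')(941), -1)) = Mul(Add(194, Mul(-1704, -364, 756)), Pow(Pow(Add(-212, 941), Rational(1, 2)), -1)) = Mul(Add(194, 468913536), Pow(Pow(729, Rational(1, 2)), -1)) = Mul(468913730, Pow(27, -1)) = Mul(468913730, Rational(1, 27)) = Rational(468913730, 27)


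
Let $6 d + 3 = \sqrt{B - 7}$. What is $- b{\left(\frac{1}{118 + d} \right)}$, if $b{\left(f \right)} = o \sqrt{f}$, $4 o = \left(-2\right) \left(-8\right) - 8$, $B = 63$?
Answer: $- \frac{2 \sqrt{6}}{\sqrt{705 + 2 \sqrt{14}}} \approx -0.18353$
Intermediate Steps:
$d = - \frac{1}{2} + \frac{\sqrt{14}}{3}$ ($d = - \frac{1}{2} + \frac{\sqrt{63 - 7}}{6} = - \frac{1}{2} + \frac{\sqrt{56}}{6} = - \frac{1}{2} + \frac{2 \sqrt{14}}{6} = - \frac{1}{2} + \frac{\sqrt{14}}{3} \approx 0.74722$)
$o = 2$ ($o = \frac{\left(-2\right) \left(-8\right) - 8}{4} = \frac{16 - 8}{4} = \frac{1}{4} \cdot 8 = 2$)
$b{\left(f \right)} = 2 \sqrt{f}$
$- b{\left(\frac{1}{118 + d} \right)} = - 2 \sqrt{\frac{1}{118 - \left(\frac{1}{2} - \frac{\sqrt{14}}{3}\right)}} = - 2 \sqrt{\frac{1}{\frac{235}{2} + \frac{\sqrt{14}}{3}}} = - \frac{2}{\sqrt{\frac{235}{2} + \frac{\sqrt{14}}{3}}}$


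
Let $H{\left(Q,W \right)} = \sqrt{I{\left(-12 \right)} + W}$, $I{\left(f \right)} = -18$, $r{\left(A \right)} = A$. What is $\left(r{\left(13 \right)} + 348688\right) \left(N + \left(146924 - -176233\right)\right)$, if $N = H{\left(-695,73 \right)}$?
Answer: $112685169057 + 348701 \sqrt{55} \approx 1.1269 \cdot 10^{11}$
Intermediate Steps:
$H{\left(Q,W \right)} = \sqrt{-18 + W}$
$N = \sqrt{55}$ ($N = \sqrt{-18 + 73} = \sqrt{55} \approx 7.4162$)
$\left(r{\left(13 \right)} + 348688\right) \left(N + \left(146924 - -176233\right)\right) = \left(13 + 348688\right) \left(\sqrt{55} + \left(146924 - -176233\right)\right) = 348701 \left(\sqrt{55} + \left(146924 + 176233\right)\right) = 348701 \left(\sqrt{55} + 323157\right) = 348701 \left(323157 + \sqrt{55}\right) = 112685169057 + 348701 \sqrt{55}$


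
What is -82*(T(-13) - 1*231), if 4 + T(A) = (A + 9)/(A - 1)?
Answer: 134726/7 ≈ 19247.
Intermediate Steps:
T(A) = -4 + (9 + A)/(-1 + A) (T(A) = -4 + (A + 9)/(A - 1) = -4 + (9 + A)/(-1 + A))
-82*(T(-13) - 1*231) = -82*((13 - 3*(-13))/(-1 - 13) - 1*231) = -82*((13 + 39)/(-14) - 231) = -82*(-1/14*52 - 231) = -82*(-26/7 - 231) = -82*(-1643/7) = 134726/7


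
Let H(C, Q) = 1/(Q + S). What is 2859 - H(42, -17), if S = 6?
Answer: 31450/11 ≈ 2859.1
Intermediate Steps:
H(C, Q) = 1/(6 + Q) (H(C, Q) = 1/(Q + 6) = 1/(6 + Q))
2859 - H(42, -17) = 2859 - 1/(6 - 17) = 2859 - 1/(-11) = 2859 - 1*(-1/11) = 2859 + 1/11 = 31450/11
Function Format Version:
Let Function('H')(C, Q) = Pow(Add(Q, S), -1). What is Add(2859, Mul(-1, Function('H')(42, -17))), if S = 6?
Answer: Rational(31450, 11) ≈ 2859.1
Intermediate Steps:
Function('H')(C, Q) = Pow(Add(6, Q), -1) (Function('H')(C, Q) = Pow(Add(Q, 6), -1) = Pow(Add(6, Q), -1))
Add(2859, Mul(-1, Function('H')(42, -17))) = Add(2859, Mul(-1, Pow(Add(6, -17), -1))) = Add(2859, Mul(-1, Pow(-11, -1))) = Add(2859, Mul(-1, Rational(-1, 11))) = Add(2859, Rational(1, 11)) = Rational(31450, 11)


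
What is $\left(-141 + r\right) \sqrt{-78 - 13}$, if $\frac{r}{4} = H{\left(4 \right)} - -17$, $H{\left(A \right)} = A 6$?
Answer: $23 i \sqrt{91} \approx 219.41 i$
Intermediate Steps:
$H{\left(A \right)} = 6 A$
$r = 164$ ($r = 4 \left(6 \cdot 4 - -17\right) = 4 \left(24 + 17\right) = 4 \cdot 41 = 164$)
$\left(-141 + r\right) \sqrt{-78 - 13} = \left(-141 + 164\right) \sqrt{-78 - 13} = 23 \sqrt{-91} = 23 i \sqrt{91}$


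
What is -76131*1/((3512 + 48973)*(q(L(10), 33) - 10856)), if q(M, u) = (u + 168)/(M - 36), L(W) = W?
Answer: 659802/4941585215 ≈ 0.00013352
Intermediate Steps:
q(M, u) = (168 + u)/(-36 + M)
-76131*1/((3512 + 48973)*(q(L(10), 33) - 10856)) = -76131*1/((3512 + 48973)*((168 + 33)/(-36 + 10) - 10856)) = -76131*1/(52485*(201/(-26) - 10856)) = -76131*1/(52485*(-1/26*201 - 10856)) = -76131*1/(52485*(-201/26 - 10856)) = -76131/((-282457/26*52485)) = -76131/(-14824755645/26) = -76131*(-26/14824755645) = 659802/4941585215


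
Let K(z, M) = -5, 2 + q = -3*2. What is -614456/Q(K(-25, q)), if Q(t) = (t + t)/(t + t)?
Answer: -614456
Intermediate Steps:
q = -8 (q = -2 - 3*2 = -2 - 6 = -8)
Q(t) = 1 (Q(t) = (2*t)/((2*t)) = (2*t)*(1/(2*t)) = 1)
-614456/Q(K(-25, q)) = -614456/1 = -614456*1 = -614456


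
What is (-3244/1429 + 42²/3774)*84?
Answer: -136109400/898841 ≈ -151.43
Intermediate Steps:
(-3244/1429 + 42²/3774)*84 = (-3244*1/1429 + 1764*(1/3774))*84 = (-3244/1429 + 294/629)*84 = -1620350/898841*84 = -136109400/898841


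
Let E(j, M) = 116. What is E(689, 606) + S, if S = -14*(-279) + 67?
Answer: 4089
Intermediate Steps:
S = 3973 (S = 3906 + 67 = 3973)
E(689, 606) + S = 116 + 3973 = 4089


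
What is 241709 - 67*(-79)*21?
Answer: 352862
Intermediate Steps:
241709 - 67*(-79)*21 = 241709 - (-5293)*21 = 241709 - 1*(-111153) = 241709 + 111153 = 352862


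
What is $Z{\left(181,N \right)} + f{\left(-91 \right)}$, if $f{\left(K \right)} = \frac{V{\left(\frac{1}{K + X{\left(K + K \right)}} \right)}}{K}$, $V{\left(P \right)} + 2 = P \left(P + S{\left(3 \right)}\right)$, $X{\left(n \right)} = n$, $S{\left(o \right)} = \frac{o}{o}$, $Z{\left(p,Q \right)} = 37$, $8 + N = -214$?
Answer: $\frac{251088473}{6782139} \approx 37.022$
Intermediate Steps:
$N = -222$ ($N = -8 - 214 = -222$)
$S{\left(o \right)} = 1$
$V{\left(P \right)} = -2 + P \left(1 + P\right)$ ($V{\left(P \right)} = -2 + P \left(P + 1\right) = -2 + P \left(1 + P\right)$)
$f{\left(K \right)} = \frac{-2 + \frac{1}{3 K} + \frac{1}{9 K^{2}}}{K}$ ($f{\left(K \right)} = \frac{-2 + \frac{1}{K + \left(K + K\right)} + \left(\frac{1}{K + \left(K + K\right)}\right)^{2}}{K} = \frac{-2 + \frac{1}{K + 2 K} + \left(\frac{1}{K + 2 K}\right)^{2}}{K} = \frac{-2 + \frac{1}{3 K} + \left(\frac{1}{3 K}\right)^{2}}{K} = \frac{-2 + \frac{1}{3 K} + \frac{1}{9 K^{2}}}{K}$)
$Z{\left(181,N \right)} + f{\left(-91 \right)} = 37 + \frac{1 - 18 \left(-91\right)^{2} + 3 \left(-91\right)}{9 \left(-753571\right)} = 37 + \frac{1}{9} \left(- \frac{1}{753571}\right) \left(1 - 149058 - 273\right) = 37 + \frac{1}{9} \left(- \frac{1}{753571}\right) \left(-149330\right) = 37 + \frac{149330}{6782139} = \frac{251088473}{6782139}$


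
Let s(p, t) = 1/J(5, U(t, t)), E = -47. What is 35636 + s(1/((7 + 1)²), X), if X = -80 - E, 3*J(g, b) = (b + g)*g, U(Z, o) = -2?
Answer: 178181/5 ≈ 35636.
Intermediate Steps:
J(g, b) = g*(b + g)/3 (J(g, b) = ((b + g)*g)/3 = (g*(b + g))/3 = g*(b + g)/3)
X = -33 (X = -80 - 1*(-47) = -80 + 47 = -33)
s(p, t) = ⅕ (s(p, t) = 1/((⅓)*5*(-2 + 5)) = 1/((⅓)*5*3) = 1/5 = ⅕)
35636 + s(1/((7 + 1)²), X) = 35636 + ⅕ = 178181/5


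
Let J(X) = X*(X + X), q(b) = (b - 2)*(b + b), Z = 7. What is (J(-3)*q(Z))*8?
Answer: 10080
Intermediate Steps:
q(b) = 2*b*(-2 + b) (q(b) = (-2 + b)*(2*b) = 2*b*(-2 + b))
J(X) = 2*X**2 (J(X) = X*(2*X) = 2*X**2)
(J(-3)*q(Z))*8 = ((2*(-3)**2)*(2*7*(-2 + 7)))*8 = ((2*9)*(2*7*5))*8 = (18*70)*8 = 1260*8 = 10080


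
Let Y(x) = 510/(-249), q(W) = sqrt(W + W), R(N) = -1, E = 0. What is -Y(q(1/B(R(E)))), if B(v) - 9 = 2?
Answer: 170/83 ≈ 2.0482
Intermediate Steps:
B(v) = 11 (B(v) = 9 + 2 = 11)
q(W) = sqrt(2)*sqrt(W) (q(W) = sqrt(2*W) = sqrt(2)*sqrt(W))
Y(x) = -170/83 (Y(x) = 510*(-1/249) = -170/83)
-Y(q(1/B(R(E)))) = -1*(-170/83) = 170/83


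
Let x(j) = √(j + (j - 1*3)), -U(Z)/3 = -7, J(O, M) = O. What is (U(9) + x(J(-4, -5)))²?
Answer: (21 + I*√11)² ≈ 430.0 + 139.3*I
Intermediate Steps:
U(Z) = 21 (U(Z) = -3*(-7) = 21)
x(j) = √(-3 + 2*j) (x(j) = √(j + (j - 3)) = √(j + (-3 + j)) = √(-3 + 2*j))
(U(9) + x(J(-4, -5)))² = (21 + √(-3 + 2*(-4)))² = (21 + √(-3 - 8))² = (21 + √(-11))² = (21 + I*√11)²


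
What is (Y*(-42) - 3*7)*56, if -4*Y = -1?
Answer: -1764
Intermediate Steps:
Y = 1/4 (Y = -1/4*(-1) = 1/4 ≈ 0.25000)
(Y*(-42) - 3*7)*56 = ((1/4)*(-42) - 3*7)*56 = (-21/2 - 21)*56 = -63/2*56 = -1764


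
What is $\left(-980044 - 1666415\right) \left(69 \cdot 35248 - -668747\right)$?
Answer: $-8206296208281$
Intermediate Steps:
$\left(-980044 - 1666415\right) \left(69 \cdot 35248 - -668747\right) = - 2646459 \left(2432112 + 668747\right) = \left(-2646459\right) 3100859 = -8206296208281$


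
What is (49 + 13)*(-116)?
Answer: -7192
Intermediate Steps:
(49 + 13)*(-116) = 62*(-116) = -7192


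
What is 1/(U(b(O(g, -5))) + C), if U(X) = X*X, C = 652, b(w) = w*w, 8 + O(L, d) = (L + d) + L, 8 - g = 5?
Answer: 1/3053 ≈ 0.00032755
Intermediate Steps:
g = 3 (g = 8 - 1*5 = 8 - 5 = 3)
O(L, d) = -8 + d + 2*L (O(L, d) = -8 + ((L + d) + L) = -8 + (d + 2*L) = -8 + d + 2*L)
b(w) = w²
U(X) = X²
1/(U(b(O(g, -5))) + C) = 1/(((-8 - 5 + 2*3)²)² + 652) = 1/(((-8 - 5 + 6)²)² + 652) = 1/(((-7)²)² + 652) = 1/(49² + 652) = 1/(2401 + 652) = 1/3053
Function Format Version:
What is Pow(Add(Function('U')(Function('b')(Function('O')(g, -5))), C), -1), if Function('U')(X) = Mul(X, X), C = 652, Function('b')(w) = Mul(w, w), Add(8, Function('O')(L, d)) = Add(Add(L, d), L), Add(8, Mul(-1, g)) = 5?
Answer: Rational(1, 3053) ≈ 0.00032755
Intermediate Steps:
g = 3 (g = Add(8, Mul(-1, 5)) = Add(8, -5) = 3)
Function('O')(L, d) = Add(-8, d, Mul(2, L)) (Function('O')(L, d) = Add(-8, Add(Add(L, d), L)) = Add(-8, Add(d, Mul(2, L))) = Add(-8, d, Mul(2, L)))
Function('b')(w) = Pow(w, 2)
Function('U')(X) = Pow(X, 2)
Pow(Add(Function('U')(Function('b')(Function('O')(g, -5))), C), -1) = Pow(Add(Pow(Pow(Add(-8, -5, Mul(2, 3)), 2), 2), 652), -1) = Pow(Add(Pow(Pow(Add(-8, -5, 6), 2), 2), 652), -1) = Pow(Add(Pow(Pow(-7, 2), 2), 652), -1) = Pow(Add(Pow(49, 2), 652), -1) = Pow(Add(2401, 652), -1) = Pow(3053, -1) = Rational(1, 3053)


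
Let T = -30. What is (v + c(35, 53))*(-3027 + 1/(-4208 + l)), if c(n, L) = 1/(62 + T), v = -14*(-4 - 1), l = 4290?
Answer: -556245333/2624 ≈ -2.1198e+5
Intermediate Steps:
v = 70 (v = -14*(-5) = 70)
c(n, L) = 1/32 (c(n, L) = 1/(62 - 30) = 1/32)
(v + c(35, 53))*(-3027 + 1/(-4208 + l)) = (70 + 1/32)*(-3027 + 1/(-4208 + 4290)) = 2241*(-3027 + 1/82)/32 = (2241/32)*(-248213/82) = -556245333/2624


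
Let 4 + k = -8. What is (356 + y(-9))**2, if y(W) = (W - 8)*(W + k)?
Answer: 508369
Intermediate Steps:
k = -12 (k = -4 - 8 = -12)
y(W) = (-12 + W)*(-8 + W) (y(W) = (W - 8)*(W - 12) = (-8 + W)*(-12 + W) = (-12 + W)*(-8 + W))
(356 + y(-9))**2 = (356 + (96 + (-9)**2 - 20*(-9)))**2 = (356 + (96 + 81 + 180))**2 = (356 + 357)**2 = 713**2 = 508369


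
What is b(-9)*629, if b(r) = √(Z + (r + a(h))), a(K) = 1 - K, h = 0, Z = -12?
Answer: 1258*I*√5 ≈ 2813.0*I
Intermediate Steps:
b(r) = √(-11 + r) (b(r) = √(-12 + (r + (1 - 1*0))) = √(-12 + (r + (1 + 0))) = √(-12 + (r + 1)) = √(-12 + (1 + r)) = √(-11 + r))
b(-9)*629 = √(-11 - 9)*629 = √(-20)*629 = (2*I*√5)*629 = 1258*I*√5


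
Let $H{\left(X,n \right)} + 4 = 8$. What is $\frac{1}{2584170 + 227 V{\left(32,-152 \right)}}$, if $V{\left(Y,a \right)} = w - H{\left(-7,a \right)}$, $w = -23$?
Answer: $\frac{1}{2578041} \approx 3.8789 \cdot 10^{-7}$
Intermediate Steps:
$H{\left(X,n \right)} = 4$ ($H{\left(X,n \right)} = -4 + 8 = 4$)
$V{\left(Y,a \right)} = -27$ ($V{\left(Y,a \right)} = -23 - 4 = -27$)
$\frac{1}{2584170 + 227 V{\left(32,-152 \right)}} = \frac{1}{2584170 + 227 \left(-27\right)} = \frac{1}{2584170 - 6129} = \frac{1}{2578041}$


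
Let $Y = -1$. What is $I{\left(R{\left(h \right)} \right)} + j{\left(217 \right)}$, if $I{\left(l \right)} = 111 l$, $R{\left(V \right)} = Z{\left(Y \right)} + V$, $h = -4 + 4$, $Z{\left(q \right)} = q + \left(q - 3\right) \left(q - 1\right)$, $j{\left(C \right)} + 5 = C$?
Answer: $989$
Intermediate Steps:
$j{\left(C \right)} = -5 + C$
$Z{\left(q \right)} = q + \left(-1 + q\right) \left(-3 + q\right)$ ($Z{\left(q \right)} = q + \left(-3 + q\right) \left(-1 + q\right) = q + \left(-1 + q\right) \left(-3 + q\right)$)
$h = 0$
$R{\left(V \right)} = 7 + V$ ($R{\left(V \right)} = \left(3 + \left(-1\right)^{2} - -3\right) + V = \left(3 + 1 + 3\right) + V = 7 + V$)
$I{\left(R{\left(h \right)} \right)} + j{\left(217 \right)} = 111 \left(7 + 0\right) + \left(-5 + 217\right) = 111 \cdot 7 + 212 = 777 + 212 = 989$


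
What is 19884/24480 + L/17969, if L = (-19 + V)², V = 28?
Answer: 1761169/2156280 ≈ 0.81676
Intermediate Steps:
L = 81 (L = (-19 + 28)² = 9² = 81)
19884/24480 + L/17969 = 19884/24480 + 81/17969 = 19884*(1/24480) + 81*(1/17969) = 1657/2040 + 81/17969 = 1761169/2156280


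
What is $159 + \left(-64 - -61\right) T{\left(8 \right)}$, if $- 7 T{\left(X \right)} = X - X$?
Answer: $159$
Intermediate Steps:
$T{\left(X \right)} = 0$ ($T{\left(X \right)} = - \frac{X - X}{7} = \left(- \frac{1}{7}\right) 0 = 0$)
$159 + \left(-64 - -61\right) T{\left(8 \right)} = 159 + \left(-64 - -61\right) 0 = 159 + \left(-64 + 61\right) 0 = 159 - 0 = 159 + 0 = 159$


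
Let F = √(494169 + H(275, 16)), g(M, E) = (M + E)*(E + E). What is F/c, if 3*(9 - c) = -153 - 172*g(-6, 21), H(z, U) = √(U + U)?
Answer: √(494169 + 4*√2)/36180 ≈ 0.019430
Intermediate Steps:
g(M, E) = 2*E*(E + M) (g(M, E) = (E + M)*(2*E) = 2*E*(E + M))
H(z, U) = √2*√U (H(z, U) = √(2*U) = √2*√U)
F = √(494169 + 4*√2) (F = √(494169 + √2*√16) = √(494169 + √2*4) = √(494169 + 4*√2) ≈ 702.98)
c = 36180 (c = 9 - (-153 - 344*21*(21 - 6))/3 = 9 - (-153 - 344*21*15)/3 = 9 - (-153 - 172*630)/3 = 9 - (-153 - 108360)/3 = 9 - ⅓*(-108513) = 9 + 36171 = 36180)
F/c = √(494169 + 4*√2)/36180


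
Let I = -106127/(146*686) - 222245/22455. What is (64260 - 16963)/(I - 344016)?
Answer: -3039174112716/22106218611991 ≈ -0.13748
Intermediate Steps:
I = -704064343/64257228 (I = -106127/100156 - 222245*1/22455 = -106127*1/100156 - 44449/4491 = -15161/14308 - 44449/4491 = -704064343/64257228 ≈ -10.957)
(64260 - 16963)/(I - 344016) = (64260 - 16963)/(-704064343/64257228 - 344016) = 47297/(-22106218611991/64257228) = 47297*(-64257228/22106218611991) = -3039174112716/22106218611991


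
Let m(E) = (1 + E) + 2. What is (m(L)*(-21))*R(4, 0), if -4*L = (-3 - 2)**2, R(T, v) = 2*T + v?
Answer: 546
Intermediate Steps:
R(T, v) = v + 2*T
L = -25/4 (L = -(-3 - 2)**2/4 = -1/4*(-5)**2 = -1/4*25 = -25/4 ≈ -6.2500)
m(E) = 3 + E
(m(L)*(-21))*R(4, 0) = ((3 - 25/4)*(-21))*(0 + 2*4) = (-13/4*(-21))*(0 + 8) = (273/4)*8 = 546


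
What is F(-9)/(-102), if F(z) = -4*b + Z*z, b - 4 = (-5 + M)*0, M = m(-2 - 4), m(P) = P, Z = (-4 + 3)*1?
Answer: 7/102 ≈ 0.068627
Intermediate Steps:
Z = -1 (Z = -1*1 = -1)
M = -6 (M = -2 - 4 = -6)
b = 4 (b = 4 + (-5 - 6)*0 = 4 - 11*0 = 4 + 0 = 4)
F(z) = -16 - z (F(z) = -4*4 - z = -16 - z)
F(-9)/(-102) = (-16 - 1*(-9))/(-102) = (-16 + 9)*(-1/102) = -7*(-1/102) = 7/102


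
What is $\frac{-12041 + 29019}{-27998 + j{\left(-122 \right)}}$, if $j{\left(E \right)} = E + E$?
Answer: $- \frac{8489}{14121} \approx -0.60116$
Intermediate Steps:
$j{\left(E \right)} = 2 E$
$\frac{-12041 + 29019}{-27998 + j{\left(-122 \right)}} = \frac{-12041 + 29019}{-27998 + 2 \left(-122\right)} = \frac{16978}{-27998 - 244} = \frac{16978}{-28242} = 16978 \left(- \frac{1}{28242}\right) = - \frac{8489}{14121}$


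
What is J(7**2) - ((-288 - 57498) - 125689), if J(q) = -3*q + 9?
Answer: 183337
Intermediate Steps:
J(q) = 9 - 3*q
J(7**2) - ((-288 - 57498) - 125689) = (9 - 3*7**2) - ((-288 - 57498) - 125689) = (9 - 3*49) - (-57786 - 125689) = (9 - 147) - 1*(-183475) = -138 + 183475 = 183337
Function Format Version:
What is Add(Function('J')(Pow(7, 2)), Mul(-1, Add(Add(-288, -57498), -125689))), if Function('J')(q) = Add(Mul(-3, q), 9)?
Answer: 183337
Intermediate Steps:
Function('J')(q) = Add(9, Mul(-3, q))
Add(Function('J')(Pow(7, 2)), Mul(-1, Add(Add(-288, -57498), -125689))) = Add(Add(9, Mul(-3, Pow(7, 2))), Mul(-1, Add(Add(-288, -57498), -125689))) = Add(Add(9, Mul(-3, 49)), Mul(-1, Add(-57786, -125689))) = Add(Add(9, -147), Mul(-1, -183475)) = Add(-138, 183475) = 183337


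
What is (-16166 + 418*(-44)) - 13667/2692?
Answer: -93043803/2692 ≈ -34563.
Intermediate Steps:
(-16166 + 418*(-44)) - 13667/2692 = (-16166 - 18392) - 13667*1/2692 = -34558 - 13667/2692 = -93043803/2692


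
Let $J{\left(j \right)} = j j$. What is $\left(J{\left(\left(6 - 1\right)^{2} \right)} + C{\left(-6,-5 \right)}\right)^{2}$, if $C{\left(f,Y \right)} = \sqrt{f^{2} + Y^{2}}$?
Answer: $\left(625 + \sqrt{61}\right)^{2} \approx 4.0045 \cdot 10^{5}$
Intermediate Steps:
$J{\left(j \right)} = j^{2}$
$C{\left(f,Y \right)} = \sqrt{Y^{2} + f^{2}}$
$\left(J{\left(\left(6 - 1\right)^{2} \right)} + C{\left(-6,-5 \right)}\right)^{2} = \left(\left(\left(6 - 1\right)^{2}\right)^{2} + \sqrt{\left(-5\right)^{2} + \left(-6\right)^{2}}\right)^{2} = \left(\left(5^{2}\right)^{2} + \sqrt{25 + 36}\right)^{2} = \left(25^{2} + \sqrt{61}\right)^{2} = \left(625 + \sqrt{61}\right)^{2}$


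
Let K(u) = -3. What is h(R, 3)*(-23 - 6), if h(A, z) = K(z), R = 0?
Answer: 87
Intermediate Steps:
h(A, z) = -3
h(R, 3)*(-23 - 6) = -3*(-23 - 6) = -3*(-29) = 87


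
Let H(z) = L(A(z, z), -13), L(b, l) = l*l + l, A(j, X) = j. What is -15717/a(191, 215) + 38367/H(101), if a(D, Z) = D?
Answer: 1625415/9932 ≈ 163.65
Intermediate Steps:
L(b, l) = l + l² (L(b, l) = l² + l = l + l²)
H(z) = 156 (H(z) = -13*(1 - 13) = -13*(-12) = 156)
-15717/a(191, 215) + 38367/H(101) = -15717/191 + 38367/156 = -15717*1/191 + 38367*(1/156) = -15717/191 + 12789/52 = 1625415/9932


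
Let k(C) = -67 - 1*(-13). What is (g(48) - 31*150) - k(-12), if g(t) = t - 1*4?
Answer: -4552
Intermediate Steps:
k(C) = -54 (k(C) = -67 + 13 = -54)
g(t) = -4 + t (g(t) = t - 4 = -4 + t)
(g(48) - 31*150) - k(-12) = ((-4 + 48) - 31*150) - 1*(-54) = (44 - 1*4650) + 54 = (44 - 4650) + 54 = -4606 + 54 = -4552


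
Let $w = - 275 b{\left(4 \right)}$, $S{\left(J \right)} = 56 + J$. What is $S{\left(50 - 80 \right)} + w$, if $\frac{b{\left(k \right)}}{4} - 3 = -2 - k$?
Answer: $3326$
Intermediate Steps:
$b{\left(k \right)} = 4 - 4 k$ ($b{\left(k \right)} = 12 + 4 \left(-2 - k\right) = 12 - \left(8 + 4 k\right) = 4 - 4 k$)
$w = 3300$ ($w = - 275 \left(4 - 16\right) = \left(-275\right) \left(-12\right) = 3300$)
$S{\left(50 - 80 \right)} + w = \left(56 + \left(50 - 80\right)\right) + 3300 = \left(56 - 30\right) + 3300 = 26 + 3300 = 3326$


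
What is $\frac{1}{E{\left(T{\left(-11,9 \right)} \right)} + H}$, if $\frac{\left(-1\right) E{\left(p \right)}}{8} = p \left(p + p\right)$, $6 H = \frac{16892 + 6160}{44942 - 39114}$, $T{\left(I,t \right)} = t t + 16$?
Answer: $- \frac{2914}{438683295} \approx -6.6426 \cdot 10^{-6}$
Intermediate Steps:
$T{\left(I,t \right)} = 16 + t^{2}$ ($T{\left(I,t \right)} = t^{2} + 16 = 16 + t^{2}$)
$H = \frac{1921}{2914}$ ($H = \frac{\left(16892 + 6160\right) \frac{1}{44942 - 39114}}{6} = \frac{23052 \cdot \frac{1}{5828}}{6} = \frac{1}{6} \cdot \frac{5763}{1457} = \frac{1921}{2914} \approx 0.65923$)
$E{\left(p \right)} = - 16 p^{2}$ ($E{\left(p \right)} = - 8 p \left(p + p\right) = - 8 p 2 p = - 8 \cdot 2 p^{2} = - 16 p^{2}$)
$\frac{1}{E{\left(T{\left(-11,9 \right)} \right)} + H} = \frac{1}{- 16 \left(16 + 9^{2}\right)^{2} + \frac{1921}{2914}} = \frac{1}{- 16 \left(16 + 81\right)^{2} + \frac{1921}{2914}} = \frac{1}{- 16 \cdot 97^{2} + \frac{1921}{2914}} = \frac{1}{\left(-16\right) 9409 + \frac{1921}{2914}} = \frac{1}{-150544 + \frac{1921}{2914}} = \frac{1}{- \frac{438683295}{2914}} = - \frac{2914}{438683295}$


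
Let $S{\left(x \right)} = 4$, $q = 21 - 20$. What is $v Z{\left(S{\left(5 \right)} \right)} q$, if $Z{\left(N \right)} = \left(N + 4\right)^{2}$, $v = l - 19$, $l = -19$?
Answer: $-2432$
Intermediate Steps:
$q = 1$ ($q = 21 - 20 = 1$)
$v = -38$ ($v = -19 - 19 = -38$)
$Z{\left(N \right)} = \left(4 + N\right)^{2}$
$v Z{\left(S{\left(5 \right)} \right)} q = - 38 \left(4 + 4\right)^{2} \cdot 1 = - 38 \cdot 8^{2} \cdot 1 = \left(-38\right) 64 \cdot 1 = \left(-2432\right) 1 = -2432$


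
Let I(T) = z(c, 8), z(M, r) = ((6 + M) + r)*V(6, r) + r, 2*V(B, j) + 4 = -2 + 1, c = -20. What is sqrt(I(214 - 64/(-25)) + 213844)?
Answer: 267*sqrt(3) ≈ 462.46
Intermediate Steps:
V(B, j) = -5/2 (V(B, j) = -2 + (-2 + 1)/2 = -2 + (1/2)*(-1) = -2 - 1/2 = -5/2)
z(M, r) = -15 - 5*M/2 - 3*r/2 (z(M, r) = ((6 + M) + r)*(-5/2) + r = (6 + M + r)*(-5/2) + r = (-15 - 5*M/2 - 5*r/2) + r = -15 - 5*M/2 - 3*r/2)
I(T) = 23 (I(T) = -15 - 5/2*(-20) - 3/2*8 = -15 + 50 - 12 = 23)
sqrt(I(214 - 64/(-25)) + 213844) = sqrt(23 + 213844) = sqrt(213867) = 267*sqrt(3)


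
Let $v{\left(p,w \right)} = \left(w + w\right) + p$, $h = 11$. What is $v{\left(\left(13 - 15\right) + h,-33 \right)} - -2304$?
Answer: $2247$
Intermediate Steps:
$v{\left(p,w \right)} = p + 2 w$ ($v{\left(p,w \right)} = 2 w + p = p + 2 w$)
$v{\left(\left(13 - 15\right) + h,-33 \right)} - -2304 = \left(\left(\left(13 - 15\right) + 11\right) + 2 \left(-33\right)\right) - -2304 = \left(\left(-2 + 11\right) - 66\right) + 2304 = \left(9 - 66\right) + 2304 = -57 + 2304 = 2247$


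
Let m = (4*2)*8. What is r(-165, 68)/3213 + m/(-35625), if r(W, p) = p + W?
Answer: -1220419/38154375 ≈ -0.031986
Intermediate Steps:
r(W, p) = W + p
m = 64 (m = 8*8 = 64)
r(-165, 68)/3213 + m/(-35625) = (-165 + 68)/3213 + 64/(-35625) = -97*1/3213 + 64*(-1/35625) = -97/3213 - 64/35625 = -1220419/38154375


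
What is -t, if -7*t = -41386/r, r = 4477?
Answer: -41386/31339 ≈ -1.3206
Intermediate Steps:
t = 41386/31339 (t = -(-41386)/(7*4477) = -1/7*(-41386/4477) = 41386/31339 ≈ 1.3206)
-t = -1*41386/31339 = -41386/31339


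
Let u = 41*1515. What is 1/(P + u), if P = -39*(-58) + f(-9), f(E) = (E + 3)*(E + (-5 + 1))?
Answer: 1/64455 ≈ 1.5515e-5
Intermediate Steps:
f(E) = (-4 + E)*(3 + E) (f(E) = (3 + E)*(E - 4) = (3 + E)*(-4 + E) = (-4 + E)*(3 + E))
P = 2340 (P = -39*(-58) + (-12 + (-9)² - 1*(-9)) = 2262 + (-12 + 81 + 9) = 2262 + 78 = 2340)
u = 62115
1/(P + u) = 1/(2340 + 62115) = 1/64455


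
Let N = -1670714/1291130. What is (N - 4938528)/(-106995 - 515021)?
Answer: 3188141663677/401551759040 ≈ 7.9396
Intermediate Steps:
N = -835357/645565 (N = -1670714*1/1291130 = -835357/645565 ≈ -1.2940)
(N - 4938528)/(-106995 - 515021) = (-835357/645565 - 4938528)/(-106995 - 515021) = -3188141663677/645565/(-622016) = -3188141663677/645565*(-1/622016) = 3188141663677/401551759040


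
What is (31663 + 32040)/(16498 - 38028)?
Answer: -63703/21530 ≈ -2.9588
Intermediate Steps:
(31663 + 32040)/(16498 - 38028) = 63703/(-21530) = 63703*(-1/21530) = -63703/21530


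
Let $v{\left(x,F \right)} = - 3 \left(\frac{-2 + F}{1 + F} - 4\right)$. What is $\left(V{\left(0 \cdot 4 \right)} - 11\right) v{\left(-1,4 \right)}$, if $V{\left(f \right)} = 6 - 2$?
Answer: $- \frac{378}{5} \approx -75.6$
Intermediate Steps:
$V{\left(f \right)} = 4$ ($V{\left(f \right)} = 6 - 2 = 4$)
$v{\left(x,F \right)} = 12 - \frac{3 \left(-2 + F\right)}{1 + F}$ ($v{\left(x,F \right)} = - 3 \left(\frac{-2 + F}{1 + F} - 4\right) = - 3 \left(-4 + \frac{-2 + F}{1 + F}\right) = 12 - \frac{3 \left(-2 + F\right)}{1 + F}$)
$\left(V{\left(0 \cdot 4 \right)} - 11\right) v{\left(-1,4 \right)} = \left(4 - 11\right) \frac{9 \left(2 + 4\right)}{1 + 4} = - 7 \cdot 9 \cdot \frac{1}{5} \cdot 6 = \left(-7\right) \frac{54}{5} = - \frac{378}{5}$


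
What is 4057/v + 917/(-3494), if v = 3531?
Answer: 10937231/12337314 ≈ 0.88652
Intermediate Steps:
4057/v + 917/(-3494) = 4057/3531 + 917/(-3494) = 4057*(1/3531) + 917*(-1/3494) = 4057/3531 - 917/3494 = 10937231/12337314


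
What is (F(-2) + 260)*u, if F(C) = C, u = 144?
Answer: 37152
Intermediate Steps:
(F(-2) + 260)*u = (-2 + 260)*144 = 258*144 = 37152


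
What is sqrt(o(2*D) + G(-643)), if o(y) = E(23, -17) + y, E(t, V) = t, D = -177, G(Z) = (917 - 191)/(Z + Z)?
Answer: 2*I*sqrt(34271257)/643 ≈ 18.209*I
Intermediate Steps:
G(Z) = 363/Z (G(Z) = 726/((2*Z)) = 726*(1/(2*Z)) = 363/Z)
o(y) = 23 + y
sqrt(o(2*D) + G(-643)) = sqrt((23 + 2*(-177)) + 363/(-643)) = sqrt((23 - 354) + 363*(-1/643)) = sqrt(-331 - 363/643) = sqrt(-213196/643) = 2*I*sqrt(34271257)/643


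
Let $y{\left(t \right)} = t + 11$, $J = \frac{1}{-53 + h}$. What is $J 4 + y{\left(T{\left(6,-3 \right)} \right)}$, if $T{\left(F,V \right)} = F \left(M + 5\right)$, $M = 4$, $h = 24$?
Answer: $\frac{1881}{29} \approx 64.862$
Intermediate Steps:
$T{\left(F,V \right)} = 9 F$ ($T{\left(F,V \right)} = F \left(4 + 5\right) = F 9 = 9 F$)
$J = - \frac{1}{29}$ ($J = \frac{1}{-53 + 24} = \frac{1}{-29} = - \frac{1}{29} \approx -0.034483$)
$y{\left(t \right)} = 11 + t$
$J 4 + y{\left(T{\left(6,-3 \right)} \right)} = \left(- \frac{1}{29}\right) 4 + \left(11 + 9 \cdot 6\right) = - \frac{4}{29} + \left(11 + 54\right) = - \frac{4}{29} + 65 = \frac{1881}{29}$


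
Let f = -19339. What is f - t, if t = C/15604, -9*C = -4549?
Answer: -2715896353/140436 ≈ -19339.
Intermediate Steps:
C = 4549/9 (C = -⅑*(-4549) = 4549/9 ≈ 505.44)
t = 4549/140436 (t = (4549/9)/15604 = (4549/9)*(1/15604) = 4549/140436 ≈ 0.032392)
f - t = -19339 - 1*4549/140436 = -19339 - 4549/140436 = -2715896353/140436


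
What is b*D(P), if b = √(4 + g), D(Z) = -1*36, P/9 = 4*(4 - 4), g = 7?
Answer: -36*√11 ≈ -119.40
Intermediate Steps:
P = 0 (P = 9*(4*(4 - 4)) = 9*(4*0) = 9*0 = 0)
D(Z) = -36
b = √11 (b = √(4 + 7) = √11 ≈ 3.3166)
b*D(P) = √11*(-36) = -36*√11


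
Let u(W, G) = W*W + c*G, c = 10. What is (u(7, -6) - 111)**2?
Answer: 14884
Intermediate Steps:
u(W, G) = W**2 + 10*G (u(W, G) = W*W + 10*G = W**2 + 10*G)
(u(7, -6) - 111)**2 = ((7**2 + 10*(-6)) - 111)**2 = ((49 - 60) - 111)**2 = (-11 - 111)**2 = (-122)**2 = 14884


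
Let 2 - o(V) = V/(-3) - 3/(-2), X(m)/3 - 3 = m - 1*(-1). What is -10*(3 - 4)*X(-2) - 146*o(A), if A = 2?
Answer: -331/3 ≈ -110.33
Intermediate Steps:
X(m) = 12 + 3*m (X(m) = 9 + 3*(m - 1*(-1)) = 9 + 3*(m + 1) = 9 + 3*(1 + m) = 9 + (3 + 3*m) = 12 + 3*m)
o(V) = 1/2 + V/3 (o(V) = 2 - (V/(-3) - 3/(-2)) = 2 - (V*(-1/3) - 3*(-1/2)) = 2 - (-V/3 + 3/2) = 2 - (3/2 - V/3) = 2 + (-3/2 + V/3) = 1/2 + V/3)
-10*(3 - 4)*X(-2) - 146*o(A) = -10*(3 - 4)*(12 + 3*(-2)) - 146*(1/2 + (1/3)*2) = -(-10)*(12 - 6) - 146*(1/2 + 2/3) = -(-10)*6 - 146*7/6 = -10*(-6) - 511/3 = 60 - 511/3 = -331/3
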